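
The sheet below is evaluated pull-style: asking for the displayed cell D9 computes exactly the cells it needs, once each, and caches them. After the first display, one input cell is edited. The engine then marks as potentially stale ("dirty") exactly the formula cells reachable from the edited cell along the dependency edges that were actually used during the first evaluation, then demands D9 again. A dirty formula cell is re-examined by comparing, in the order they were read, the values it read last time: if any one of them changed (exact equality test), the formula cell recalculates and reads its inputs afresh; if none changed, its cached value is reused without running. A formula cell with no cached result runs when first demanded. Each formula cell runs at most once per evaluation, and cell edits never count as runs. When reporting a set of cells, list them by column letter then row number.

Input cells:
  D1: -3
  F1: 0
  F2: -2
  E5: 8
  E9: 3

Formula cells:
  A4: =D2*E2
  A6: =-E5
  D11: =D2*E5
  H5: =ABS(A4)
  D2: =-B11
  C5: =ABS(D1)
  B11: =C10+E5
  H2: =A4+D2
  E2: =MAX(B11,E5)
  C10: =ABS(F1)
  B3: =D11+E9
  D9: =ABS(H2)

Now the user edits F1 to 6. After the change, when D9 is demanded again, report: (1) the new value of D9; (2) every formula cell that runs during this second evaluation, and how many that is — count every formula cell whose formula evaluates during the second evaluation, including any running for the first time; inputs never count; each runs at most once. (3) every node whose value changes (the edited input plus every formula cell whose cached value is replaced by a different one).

Demanding D9 again yields 210.
7 formula cells run: A4, B11, C10, D2, D9, E2, H2.
The nodes whose values change: A4, B11, C10, D2, D9, E2, F1, H2.

First demand of the output computes:
  C10 = ABS(0) = 0
  B11 = 0 + 8 = 8
  D2 = -(8) = -8
  E2 = MAX(8, 8) = 8
  A4 = -8 * 8 = -64
  H2 = -64 + -8 = -72
  D9 = ABS(-72) = 72

After the edit, cleaning proceeds:
  C10: a read changed (F1 0->6) — executes, giving 6.
  B11: a read changed (C10 0->6) — executes, giving 14.
  D2: a read changed (B11 8->14) — executes, giving -14.
  E2: a read changed (B11 8->14) — executes, giving 14.
  A4: a read changed (D2 -8->-14; E2 8->14) — executes, giving -196.
  H2: a read changed (A4 -64->-196; D2 -8->-14) — executes, giving -210.
  D9: a read changed (H2 -72->-210) — executes, giving 210.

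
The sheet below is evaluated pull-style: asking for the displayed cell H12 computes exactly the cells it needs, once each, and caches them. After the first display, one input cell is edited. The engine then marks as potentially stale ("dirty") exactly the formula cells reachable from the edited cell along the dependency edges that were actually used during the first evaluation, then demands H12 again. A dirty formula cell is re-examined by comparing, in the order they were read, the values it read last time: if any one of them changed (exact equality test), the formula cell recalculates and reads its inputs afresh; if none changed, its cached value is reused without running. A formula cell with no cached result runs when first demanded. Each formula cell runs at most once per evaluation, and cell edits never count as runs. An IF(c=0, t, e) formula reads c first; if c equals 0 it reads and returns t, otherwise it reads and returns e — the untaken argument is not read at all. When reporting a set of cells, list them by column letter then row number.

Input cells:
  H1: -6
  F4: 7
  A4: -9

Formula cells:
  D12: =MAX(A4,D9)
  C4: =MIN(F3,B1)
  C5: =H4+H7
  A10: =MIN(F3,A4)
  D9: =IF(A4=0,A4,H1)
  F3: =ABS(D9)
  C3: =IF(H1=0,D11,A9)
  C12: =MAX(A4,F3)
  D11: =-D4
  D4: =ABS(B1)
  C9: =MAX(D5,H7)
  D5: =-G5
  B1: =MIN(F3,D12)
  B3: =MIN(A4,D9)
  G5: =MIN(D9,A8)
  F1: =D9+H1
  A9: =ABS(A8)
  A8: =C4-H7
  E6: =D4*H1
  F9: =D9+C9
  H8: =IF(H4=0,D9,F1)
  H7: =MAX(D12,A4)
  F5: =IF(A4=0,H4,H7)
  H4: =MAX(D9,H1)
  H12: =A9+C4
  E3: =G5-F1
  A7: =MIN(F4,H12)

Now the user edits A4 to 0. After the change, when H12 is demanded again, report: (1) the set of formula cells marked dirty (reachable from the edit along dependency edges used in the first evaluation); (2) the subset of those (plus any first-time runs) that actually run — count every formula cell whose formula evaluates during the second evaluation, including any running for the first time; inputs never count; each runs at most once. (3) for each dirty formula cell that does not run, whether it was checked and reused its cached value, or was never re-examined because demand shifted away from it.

The edit dirties: A8, A9, B1, C4, D9, D12, F3, H7, H12.
8 formula cells run: A8, B1, C4, D9, D12, F3, H7, H12.
Cache hits after checking: A9.
Note where the cutoff bites: A9 is checked, finds nothing changed, and keeps its cache.

First demand of the output computes:
  D9 = IF(A4=0: A4=-9 -> else branch H1) = -6
  D12 = MAX(-9, -6) = -6
  F3 = ABS(-6) = 6
  B1 = MIN(6, -6) = -6
  C4 = MIN(6, -6) = -6
  H7 = MAX(-6, -9) = -6
  A8 = -6 - -6 = 0
  A9 = ABS(0) = 0
  H12 = 0 + -6 = -6

After the edit, cleaning proceeds:
  D9: a read changed (A4 -9->0) — executes, giving 0.
  D12: a read changed (A4 -9->0; D9 -6->0) — executes, giving 0.
  F3: a read changed (D9 -6->0) — executes, giving 0.
  B1: a read changed (F3 6->0; D12 -6->0) — executes, giving 0.
  C4: a read changed (F3 6->0; B1 -6->0) — executes, giving 0.
  H7: a read changed (D12 -6->0; A4 -9->0) — executes, giving 0.
  A8: a read changed (C4 -6->0; H7 -6->0) — executes, giving 0 — identical to its old value.
  A9: dirty, but its reads are unchanged (A8 unchanged); cached 0 stands.
  H12: a read changed (C4 -6->0) — executes, giving 0.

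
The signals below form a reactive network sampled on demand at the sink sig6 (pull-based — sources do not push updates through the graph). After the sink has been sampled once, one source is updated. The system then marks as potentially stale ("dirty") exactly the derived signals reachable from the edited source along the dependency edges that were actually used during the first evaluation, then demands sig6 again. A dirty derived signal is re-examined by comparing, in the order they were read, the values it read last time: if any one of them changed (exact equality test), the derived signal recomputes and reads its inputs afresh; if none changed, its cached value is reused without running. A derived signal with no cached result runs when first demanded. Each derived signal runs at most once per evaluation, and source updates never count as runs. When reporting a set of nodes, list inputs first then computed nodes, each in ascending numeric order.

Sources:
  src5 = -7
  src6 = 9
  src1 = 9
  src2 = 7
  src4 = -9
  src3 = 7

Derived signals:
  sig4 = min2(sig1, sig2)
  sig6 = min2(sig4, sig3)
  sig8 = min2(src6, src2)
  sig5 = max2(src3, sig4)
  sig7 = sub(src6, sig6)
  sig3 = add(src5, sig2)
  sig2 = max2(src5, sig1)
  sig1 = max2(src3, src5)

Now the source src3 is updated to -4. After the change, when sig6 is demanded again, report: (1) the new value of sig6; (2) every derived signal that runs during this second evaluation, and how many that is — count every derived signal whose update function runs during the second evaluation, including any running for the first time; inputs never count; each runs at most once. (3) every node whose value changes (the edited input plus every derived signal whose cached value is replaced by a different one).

sig6 now evaluates to -11.
Run set: sig1, sig2, sig3, sig4, sig6 (5 run).
Changed values: src3, sig1, sig2, sig3, sig4, sig6.

Initial pass — values computed on the first demand:
  sig1 = max2(7, -7) = 7
  sig2 = max2(-7, 7) = 7
  sig3 = add(-7, 7) = 0
  sig4 = min2(7, 7) = 7
  sig6 = min2(7, 0) = 0

Second demand — change propagation:
  sig1: re-runs because src3 7->-4; new result -4.
  sig2: re-runs because sig1 7->-4; new result -4.
  sig3: re-runs because sig2 7->-4; new result -11.
  sig4: re-runs because sig1 7->-4; sig2 7->-4; new result -4.
  sig6: re-runs because sig4 7->-4; sig3 0->-11; new result -11.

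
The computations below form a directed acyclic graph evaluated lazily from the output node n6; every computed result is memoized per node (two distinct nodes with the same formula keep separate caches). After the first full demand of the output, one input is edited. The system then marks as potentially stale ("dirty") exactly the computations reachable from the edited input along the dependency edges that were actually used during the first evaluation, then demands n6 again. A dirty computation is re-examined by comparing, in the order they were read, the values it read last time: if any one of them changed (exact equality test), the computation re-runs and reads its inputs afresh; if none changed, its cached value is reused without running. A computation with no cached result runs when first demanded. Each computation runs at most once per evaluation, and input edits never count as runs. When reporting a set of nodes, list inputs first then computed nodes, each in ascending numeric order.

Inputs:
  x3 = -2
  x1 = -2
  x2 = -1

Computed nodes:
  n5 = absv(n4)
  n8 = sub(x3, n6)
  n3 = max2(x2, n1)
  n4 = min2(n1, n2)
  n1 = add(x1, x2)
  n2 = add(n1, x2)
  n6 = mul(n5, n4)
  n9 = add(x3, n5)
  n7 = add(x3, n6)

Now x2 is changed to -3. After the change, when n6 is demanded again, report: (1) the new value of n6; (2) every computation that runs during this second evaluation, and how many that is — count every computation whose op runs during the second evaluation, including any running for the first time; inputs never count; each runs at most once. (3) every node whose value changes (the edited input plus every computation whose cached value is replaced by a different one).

Demanding n6 again yields -64.
5 computations run: n1, n2, n4, n5, n6.
The nodes whose values change: x2, n1, n2, n4, n5, n6.

First demand of the output computes:
  n1 = add(-2, -1) = -3
  n2 = add(-3, -1) = -4
  n4 = min2(-3, -4) = -4
  n5 = absv(-4) = 4
  n6 = mul(4, -4) = -16

After the edit, cleaning proceeds:
  n1: a read changed (x2 -1->-3) — executes, giving -5.
  n2: a read changed (n1 -3->-5; x2 -1->-3) — executes, giving -8.
  n4: a read changed (n1 -3->-5; n2 -4->-8) — executes, giving -8.
  n5: a read changed (n4 -4->-8) — executes, giving 8.
  n6: a read changed (n5 4->8; n4 -4->-8) — executes, giving -64.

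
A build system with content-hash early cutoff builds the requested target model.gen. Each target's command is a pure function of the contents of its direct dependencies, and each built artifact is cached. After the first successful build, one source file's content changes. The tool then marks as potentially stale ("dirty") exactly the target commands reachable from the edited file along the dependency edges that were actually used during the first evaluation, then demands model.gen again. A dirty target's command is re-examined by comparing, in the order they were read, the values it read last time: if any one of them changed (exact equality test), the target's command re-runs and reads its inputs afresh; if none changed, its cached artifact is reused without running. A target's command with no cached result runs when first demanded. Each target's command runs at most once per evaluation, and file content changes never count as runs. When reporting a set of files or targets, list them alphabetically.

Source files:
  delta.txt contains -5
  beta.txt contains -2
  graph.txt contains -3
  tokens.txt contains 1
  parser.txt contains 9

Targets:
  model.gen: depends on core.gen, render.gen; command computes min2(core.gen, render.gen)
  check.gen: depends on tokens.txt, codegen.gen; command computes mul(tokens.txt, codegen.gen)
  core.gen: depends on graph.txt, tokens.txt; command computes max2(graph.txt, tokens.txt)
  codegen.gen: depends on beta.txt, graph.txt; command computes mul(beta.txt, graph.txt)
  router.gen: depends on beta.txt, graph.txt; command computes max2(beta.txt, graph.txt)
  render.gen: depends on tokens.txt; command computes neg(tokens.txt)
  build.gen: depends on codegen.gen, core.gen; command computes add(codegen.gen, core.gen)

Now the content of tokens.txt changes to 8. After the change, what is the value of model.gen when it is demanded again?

First evaluation (everything demanded from the output):
  core.gen = max2(-3, 1) = 1
  render.gen = neg(1) = -1
  model.gen = min2(1, -1) = -1

Propagation after the edit:
  core.gen: runs — tokens.txt 1->8; result 8.
  render.gen: runs — tokens.txt 1->8; result -8.
  model.gen: runs — core.gen 1->8; render.gen -1->-8; result -8.

New value of model.gen: -8.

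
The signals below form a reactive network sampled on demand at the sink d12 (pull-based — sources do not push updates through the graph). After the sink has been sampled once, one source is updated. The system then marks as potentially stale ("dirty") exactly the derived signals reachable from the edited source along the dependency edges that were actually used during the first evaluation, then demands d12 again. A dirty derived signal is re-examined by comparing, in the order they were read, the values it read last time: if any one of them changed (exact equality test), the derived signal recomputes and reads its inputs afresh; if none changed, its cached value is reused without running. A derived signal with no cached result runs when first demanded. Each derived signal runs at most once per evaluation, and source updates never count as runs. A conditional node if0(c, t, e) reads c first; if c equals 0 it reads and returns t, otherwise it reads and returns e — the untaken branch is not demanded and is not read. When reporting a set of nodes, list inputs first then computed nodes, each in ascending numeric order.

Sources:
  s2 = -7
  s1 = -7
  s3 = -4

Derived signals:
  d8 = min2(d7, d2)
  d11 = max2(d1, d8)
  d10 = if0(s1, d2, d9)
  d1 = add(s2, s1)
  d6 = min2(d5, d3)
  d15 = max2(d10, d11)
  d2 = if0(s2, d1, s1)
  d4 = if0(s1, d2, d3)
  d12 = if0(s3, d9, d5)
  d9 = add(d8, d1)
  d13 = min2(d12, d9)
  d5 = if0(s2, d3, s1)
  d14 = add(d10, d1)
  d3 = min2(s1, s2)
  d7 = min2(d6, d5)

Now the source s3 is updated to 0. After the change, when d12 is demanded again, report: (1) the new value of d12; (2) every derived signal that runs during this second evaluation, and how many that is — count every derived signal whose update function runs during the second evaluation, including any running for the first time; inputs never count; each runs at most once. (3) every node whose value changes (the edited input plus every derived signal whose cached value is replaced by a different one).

d12 now evaluates to -21.
Run set: d1, d2, d3, d6, d7, d8, d9, d12 (8 run).
Changed values: s3, d12.
The important point: the flipped condition pulls in fresh nodes; d1, d2, d3, d6, d7, d8, d9 run for the first time.

Initial pass — values computed on the first demand:
  d5 = if0(s2=-7 -> else branch s1) = -7
  d12 = if0(s3=-4 -> else branch d5) = -7

Second demand — change propagation:
  d1: newly demanded (no cache) — executes and yields -14.
  d2: newly demanded (no cache) — executes and yields -7.
  d3: newly demanded (no cache) — executes and yields -7.
  d6: newly demanded (no cache) — executes and yields -7.
  d7: newly demanded (no cache) — executes and yields -7.
  d8: newly demanded (no cache) — executes and yields -7.
  d9: newly demanded (no cache) — executes and yields -21.
  d12: re-runs because s3 -4->0; new result -21.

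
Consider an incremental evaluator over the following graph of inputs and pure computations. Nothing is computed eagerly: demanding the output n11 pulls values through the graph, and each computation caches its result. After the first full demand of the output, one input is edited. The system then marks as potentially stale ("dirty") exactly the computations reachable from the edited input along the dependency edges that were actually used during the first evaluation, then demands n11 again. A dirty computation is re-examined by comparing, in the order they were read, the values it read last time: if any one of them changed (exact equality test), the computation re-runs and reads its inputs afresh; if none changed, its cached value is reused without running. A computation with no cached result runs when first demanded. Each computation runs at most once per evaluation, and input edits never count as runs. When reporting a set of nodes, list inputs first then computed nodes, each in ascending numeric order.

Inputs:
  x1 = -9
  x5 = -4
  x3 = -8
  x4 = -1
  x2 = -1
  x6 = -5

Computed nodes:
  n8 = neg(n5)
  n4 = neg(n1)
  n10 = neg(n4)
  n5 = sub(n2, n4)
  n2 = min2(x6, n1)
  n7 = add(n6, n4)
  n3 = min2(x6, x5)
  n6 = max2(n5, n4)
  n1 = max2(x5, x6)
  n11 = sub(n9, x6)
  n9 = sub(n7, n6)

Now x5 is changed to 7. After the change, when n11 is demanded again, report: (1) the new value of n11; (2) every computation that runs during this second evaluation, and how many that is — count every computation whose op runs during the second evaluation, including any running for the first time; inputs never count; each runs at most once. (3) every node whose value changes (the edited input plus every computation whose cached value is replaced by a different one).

Initial pass — values computed on the first demand:
  n1 = max2(-4, -5) = -4
  n2 = min2(-5, -4) = -5
  n4 = neg(-4) = 4
  n5 = sub(-5, 4) = -9
  n6 = max2(-9, 4) = 4
  n7 = add(4, 4) = 8
  n9 = sub(8, 4) = 4
  n11 = sub(4, -5) = 9

Second demand — change propagation:
  n1: re-runs because x5 -4->7; new result 7.
  n2: re-runs because n1 -4->7; new result -5 (unchanged).
  n4: re-runs because n1 -4->7; new result -7.
  n5: re-runs because n4 4->-7; new result 2.
  n6: re-runs because n5 -9->2; n4 4->-7; new result 2.
  n7: re-runs because n6 4->2; n4 4->-7; new result -5.
  n9: re-runs because n7 8->-5; n6 4->2; new result -7.
  n11: re-runs because n9 4->-7; new result -2.

n11 now evaluates to -2.
Run set: n1, n2, n4, n5, n6, n7, n9, n11 (8 run).
Changed values: x5, n1, n4, n5, n6, n7, n9, n11.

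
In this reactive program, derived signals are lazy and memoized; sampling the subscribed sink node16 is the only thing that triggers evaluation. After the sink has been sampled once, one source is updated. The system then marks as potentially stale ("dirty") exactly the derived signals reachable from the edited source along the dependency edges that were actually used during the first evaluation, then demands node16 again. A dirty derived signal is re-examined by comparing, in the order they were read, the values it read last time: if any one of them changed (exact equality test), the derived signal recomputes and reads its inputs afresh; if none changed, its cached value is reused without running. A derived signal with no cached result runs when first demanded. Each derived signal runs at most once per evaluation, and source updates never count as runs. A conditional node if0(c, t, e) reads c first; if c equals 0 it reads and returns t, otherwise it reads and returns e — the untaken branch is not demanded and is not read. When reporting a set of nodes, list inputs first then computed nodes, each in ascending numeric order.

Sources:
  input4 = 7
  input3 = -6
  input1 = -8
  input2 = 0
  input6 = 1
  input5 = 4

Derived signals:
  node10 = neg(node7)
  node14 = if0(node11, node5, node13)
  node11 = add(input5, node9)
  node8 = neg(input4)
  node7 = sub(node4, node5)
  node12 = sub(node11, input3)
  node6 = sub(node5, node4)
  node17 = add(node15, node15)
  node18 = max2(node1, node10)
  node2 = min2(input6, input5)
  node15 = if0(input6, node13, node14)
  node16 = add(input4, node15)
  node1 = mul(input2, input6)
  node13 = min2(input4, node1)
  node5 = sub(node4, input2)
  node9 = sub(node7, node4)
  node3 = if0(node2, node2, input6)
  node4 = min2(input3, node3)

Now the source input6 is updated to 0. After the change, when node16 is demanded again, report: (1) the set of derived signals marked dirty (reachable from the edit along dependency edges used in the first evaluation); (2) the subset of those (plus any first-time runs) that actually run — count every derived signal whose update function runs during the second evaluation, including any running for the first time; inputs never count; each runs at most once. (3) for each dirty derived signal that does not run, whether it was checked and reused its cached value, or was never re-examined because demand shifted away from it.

The edit dirties: node1, node2, node3, node4, node5, node7, node9, node11, node13, node14, node15, node16.
2 derived signals run: node1, node15.
Cache hits after checking: node13, node16.
Unvisited dirty nodes (no longer demanded): node2, node3, node4, node5, node7, node9, node11, node14.
Note the branch switch — demand abandons node2, node3, node4, node5, node7, node9, node11, node14, which are never re-examined.

First demand of the output computes:
  node1 = mul(0, 1) = 0
  node2 = min2(1, 4) = 1
  node3 = if0(node2=1 -> else branch input6) = 1
  node4 = min2(-6, 1) = -6
  node5 = sub(-6, 0) = -6
  node7 = sub(-6, -6) = 0
  node9 = sub(0, -6) = 6
  node11 = add(4, 6) = 10
  node13 = min2(7, 0) = 0
  node14 = if0(node11=10 -> else branch node13) = 0
  node15 = if0(input6=1 -> else branch node14) = 0
  node16 = add(7, 0) = 7

After the edit, cleaning proceeds:
  node1: a read changed (input6 1->0) — executes, giving 0 — identical to its old value.
  node2: stays stale; no demand reaches it after the flip.
  node3: stays stale; no demand reaches it after the flip.
  node4: stays stale; no demand reaches it after the flip.
  node5: stays stale; no demand reaches it after the flip.
  node7: stays stale; no demand reaches it after the flip.
  node9: stays stale; no demand reaches it after the flip.
  node11: stays stale; no demand reaches it after the flip.
  node13: dirty, but its reads are unchanged (input4 unchanged, node1 unchanged); cached 0 stands.
  node14: stays stale; no demand reaches it after the flip.
  node15: a read changed (input6 1->0) — executes, giving 0 — identical to its old value.
  node16: dirty, but its reads are unchanged (input4 unchanged, node15 unchanged); cached 7 stands.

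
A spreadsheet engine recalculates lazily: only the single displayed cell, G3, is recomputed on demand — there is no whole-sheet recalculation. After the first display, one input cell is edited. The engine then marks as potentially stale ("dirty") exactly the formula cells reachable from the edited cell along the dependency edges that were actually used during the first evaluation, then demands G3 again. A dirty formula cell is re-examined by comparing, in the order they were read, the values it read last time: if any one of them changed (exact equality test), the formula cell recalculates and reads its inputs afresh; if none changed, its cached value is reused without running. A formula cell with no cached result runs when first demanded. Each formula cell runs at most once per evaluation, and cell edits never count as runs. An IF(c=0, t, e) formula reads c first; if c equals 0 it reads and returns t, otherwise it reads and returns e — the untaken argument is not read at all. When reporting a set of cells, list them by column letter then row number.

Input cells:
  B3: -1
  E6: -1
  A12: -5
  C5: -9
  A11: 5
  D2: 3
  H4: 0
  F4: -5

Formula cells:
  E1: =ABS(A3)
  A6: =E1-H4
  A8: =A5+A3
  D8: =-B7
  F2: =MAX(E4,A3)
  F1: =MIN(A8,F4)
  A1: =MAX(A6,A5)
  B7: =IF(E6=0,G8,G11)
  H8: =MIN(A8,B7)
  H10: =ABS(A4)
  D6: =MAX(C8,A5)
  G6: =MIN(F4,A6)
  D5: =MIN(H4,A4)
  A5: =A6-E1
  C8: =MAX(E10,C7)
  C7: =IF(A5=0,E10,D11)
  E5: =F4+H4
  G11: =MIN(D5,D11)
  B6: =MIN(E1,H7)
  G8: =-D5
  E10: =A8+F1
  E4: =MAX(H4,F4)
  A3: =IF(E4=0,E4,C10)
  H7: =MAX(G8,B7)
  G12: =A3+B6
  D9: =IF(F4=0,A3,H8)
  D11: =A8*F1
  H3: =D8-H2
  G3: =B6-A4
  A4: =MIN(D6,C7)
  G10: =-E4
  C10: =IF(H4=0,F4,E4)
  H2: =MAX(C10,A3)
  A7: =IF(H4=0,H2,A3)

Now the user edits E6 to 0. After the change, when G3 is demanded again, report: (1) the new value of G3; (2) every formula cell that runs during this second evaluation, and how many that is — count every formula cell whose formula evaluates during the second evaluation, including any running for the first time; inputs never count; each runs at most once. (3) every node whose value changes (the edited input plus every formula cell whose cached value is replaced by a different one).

First evaluation (everything demanded from the output):
  E4 = MAX(0, -5) = 0
  A3 = IF(E4=0: E4=0 -> then branch E4) = 0
  E1 = ABS(0) = 0
  A6 = 0 - 0 = 0
  A5 = 0 - 0 = 0
  A8 = 0 + 0 = 0
  F1 = MIN(0, -5) = -5
  D11 = 0 * -5 = 0
  E10 = 0 + -5 = -5
  C7 = IF(A5=0: A5=0 -> then branch E10) = -5
  C8 = MAX(-5, -5) = -5
  D6 = MAX(-5, 0) = 0
  A4 = MIN(0, -5) = -5
  D5 = MIN(0, -5) = -5
  G8 = -(-5) = 5
  G11 = MIN(-5, 0) = -5
  B7 = IF(E6=0: E6=-1 -> else branch G11) = -5
  H7 = MAX(5, -5) = 5
  B6 = MIN(0, 5) = 0
  G3 = 0 - -5 = 5

Propagation after the edit:
  B7: runs — E6 -1->0; result 5.
  H7: runs — B7 -5->5; result 5 (same value as before).
  B6: checked — values it read are unchanged (E1 unchanged, H7 unchanged); reused cached 0 without running.
  G3: checked — values it read are unchanged (B6 unchanged, A4 unchanged); reused cached 5 without running.

Key observation: the change is absorbed at H7 — it re-runs but produces the same value, and the output's value is unchanged.

New value of G3: 5.
Formula cells that run: B7, H7 — 2 in total.
Values that change: B7, E6.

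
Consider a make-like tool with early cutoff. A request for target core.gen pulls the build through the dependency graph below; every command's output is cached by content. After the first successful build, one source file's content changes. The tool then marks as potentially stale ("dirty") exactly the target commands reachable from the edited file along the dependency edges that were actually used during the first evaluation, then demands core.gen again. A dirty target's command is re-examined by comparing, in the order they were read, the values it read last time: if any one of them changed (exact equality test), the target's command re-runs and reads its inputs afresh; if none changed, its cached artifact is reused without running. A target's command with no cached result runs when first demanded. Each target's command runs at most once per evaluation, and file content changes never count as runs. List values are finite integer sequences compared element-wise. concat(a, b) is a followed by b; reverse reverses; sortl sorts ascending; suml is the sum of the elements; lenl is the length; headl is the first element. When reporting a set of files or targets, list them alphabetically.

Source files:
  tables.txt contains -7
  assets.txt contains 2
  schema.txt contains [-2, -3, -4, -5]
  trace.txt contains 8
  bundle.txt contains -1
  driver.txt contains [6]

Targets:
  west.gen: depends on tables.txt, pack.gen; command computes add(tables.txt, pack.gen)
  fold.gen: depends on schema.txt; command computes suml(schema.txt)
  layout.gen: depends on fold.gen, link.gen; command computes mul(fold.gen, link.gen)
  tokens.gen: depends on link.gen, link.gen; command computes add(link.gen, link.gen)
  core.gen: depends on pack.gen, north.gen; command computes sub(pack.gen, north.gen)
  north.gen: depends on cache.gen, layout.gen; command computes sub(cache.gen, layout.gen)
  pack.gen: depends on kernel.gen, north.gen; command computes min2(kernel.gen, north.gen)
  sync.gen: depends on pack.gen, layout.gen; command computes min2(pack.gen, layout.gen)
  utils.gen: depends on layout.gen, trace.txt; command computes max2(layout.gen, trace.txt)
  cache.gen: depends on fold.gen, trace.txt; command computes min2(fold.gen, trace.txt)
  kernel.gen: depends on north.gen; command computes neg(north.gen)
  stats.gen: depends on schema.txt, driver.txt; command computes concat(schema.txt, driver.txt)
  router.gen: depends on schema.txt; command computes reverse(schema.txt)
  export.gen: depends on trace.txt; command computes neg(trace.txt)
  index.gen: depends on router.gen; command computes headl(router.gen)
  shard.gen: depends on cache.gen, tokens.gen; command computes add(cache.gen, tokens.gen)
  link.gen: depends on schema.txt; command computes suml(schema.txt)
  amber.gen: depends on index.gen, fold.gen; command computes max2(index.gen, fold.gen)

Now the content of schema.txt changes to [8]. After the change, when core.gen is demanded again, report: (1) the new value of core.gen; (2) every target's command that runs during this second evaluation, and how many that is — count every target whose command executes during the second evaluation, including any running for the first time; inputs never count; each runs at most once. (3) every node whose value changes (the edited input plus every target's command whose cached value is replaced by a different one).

First demand of the output computes:
  fold.gen = suml([-2, -3, -4, -5]) = -14
  cache.gen = min2(-14, 8) = -14
  link.gen = suml([-2, -3, -4, -5]) = -14
  layout.gen = mul(-14, -14) = 196
  north.gen = sub(-14, 196) = -210
  kernel.gen = neg(-210) = 210
  pack.gen = min2(210, -210) = -210
  core.gen = sub(-210, -210) = 0

After the edit, cleaning proceeds:
  fold.gen: a read changed (schema.txt [-2, -3, -4, -5]->[8]) — executes, giving 8.
  cache.gen: a read changed (fold.gen -14->8) — executes, giving 8.
  link.gen: a read changed (schema.txt [-2, -3, -4, -5]->[8]) — executes, giving 8.
  layout.gen: a read changed (fold.gen -14->8; link.gen -14->8) — executes, giving 64.
  north.gen: a read changed (cache.gen -14->8; layout.gen 196->64) — executes, giving -56.
  kernel.gen: a read changed (north.gen -210->-56) — executes, giving 56.
  pack.gen: a read changed (kernel.gen 210->56; north.gen -210->-56) — executes, giving -56.
  core.gen: a read changed (pack.gen -210->-56; north.gen -210->-56) — executes, giving 0 — identical to its old value.

Demanding core.gen again yields 0.
8 target commands run: cache.gen, core.gen, fold.gen, kernel.gen, layout.gen, link.gen, north.gen, pack.gen.
The nodes whose values change: cache.gen, fold.gen, kernel.gen, layout.gen, link.gen, north.gen, pack.gen, schema.txt.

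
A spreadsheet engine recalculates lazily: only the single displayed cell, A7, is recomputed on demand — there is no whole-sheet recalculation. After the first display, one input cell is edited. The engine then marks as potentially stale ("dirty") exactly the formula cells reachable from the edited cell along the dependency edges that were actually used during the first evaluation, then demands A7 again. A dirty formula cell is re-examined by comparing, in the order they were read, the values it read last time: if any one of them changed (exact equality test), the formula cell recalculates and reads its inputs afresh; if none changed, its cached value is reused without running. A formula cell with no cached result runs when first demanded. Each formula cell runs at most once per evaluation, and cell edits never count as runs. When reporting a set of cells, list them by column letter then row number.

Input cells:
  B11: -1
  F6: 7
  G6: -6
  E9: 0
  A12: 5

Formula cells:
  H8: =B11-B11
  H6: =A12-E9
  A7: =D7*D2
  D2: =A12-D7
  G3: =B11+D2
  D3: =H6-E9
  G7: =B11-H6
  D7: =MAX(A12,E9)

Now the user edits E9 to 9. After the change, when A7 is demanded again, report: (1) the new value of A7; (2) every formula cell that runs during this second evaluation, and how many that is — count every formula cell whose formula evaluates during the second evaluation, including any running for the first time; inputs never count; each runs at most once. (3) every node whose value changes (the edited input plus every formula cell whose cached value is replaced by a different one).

First evaluation (everything demanded from the output):
  D7 = MAX(5, 0) = 5
  D2 = 5 - 5 = 0
  A7 = 5 * 0 = 0

Propagation after the edit:
  D7: runs — E9 0->9; result 9.
  D2: runs — D7 5->9; result -4.
  A7: runs — D7 5->9; D2 0->-4; result -36.

New value of A7: -36.
Formula cells that run: A7, D2, D7 — 3 in total.
Values that change: A7, D2, D7, E9.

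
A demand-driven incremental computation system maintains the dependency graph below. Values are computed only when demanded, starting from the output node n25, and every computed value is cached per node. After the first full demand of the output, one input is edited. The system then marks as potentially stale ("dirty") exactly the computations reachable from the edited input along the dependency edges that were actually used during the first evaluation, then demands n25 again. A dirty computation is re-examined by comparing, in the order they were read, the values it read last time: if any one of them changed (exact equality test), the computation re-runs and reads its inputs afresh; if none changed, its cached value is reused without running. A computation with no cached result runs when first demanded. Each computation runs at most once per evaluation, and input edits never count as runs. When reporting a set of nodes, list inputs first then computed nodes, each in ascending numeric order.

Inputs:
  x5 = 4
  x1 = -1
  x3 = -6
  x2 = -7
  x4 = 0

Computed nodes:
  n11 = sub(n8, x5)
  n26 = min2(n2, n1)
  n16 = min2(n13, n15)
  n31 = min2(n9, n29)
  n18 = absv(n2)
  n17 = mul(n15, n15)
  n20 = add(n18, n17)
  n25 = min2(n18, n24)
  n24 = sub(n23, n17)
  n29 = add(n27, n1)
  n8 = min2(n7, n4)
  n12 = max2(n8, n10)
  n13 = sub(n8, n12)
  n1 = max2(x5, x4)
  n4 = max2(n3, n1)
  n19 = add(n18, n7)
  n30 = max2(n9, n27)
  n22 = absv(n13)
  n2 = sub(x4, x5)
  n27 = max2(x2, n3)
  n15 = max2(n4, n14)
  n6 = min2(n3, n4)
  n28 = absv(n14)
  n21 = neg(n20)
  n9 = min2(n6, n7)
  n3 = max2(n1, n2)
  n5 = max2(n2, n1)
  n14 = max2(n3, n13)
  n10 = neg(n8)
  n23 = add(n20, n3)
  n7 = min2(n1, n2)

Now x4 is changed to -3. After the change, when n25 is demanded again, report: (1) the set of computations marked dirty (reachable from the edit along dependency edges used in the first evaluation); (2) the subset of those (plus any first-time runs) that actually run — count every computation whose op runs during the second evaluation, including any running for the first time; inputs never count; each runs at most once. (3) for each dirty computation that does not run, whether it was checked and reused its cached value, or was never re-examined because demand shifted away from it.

First evaluation (everything demanded from the output):
  n1 = max2(4, 0) = 4
  n2 = sub(0, 4) = -4
  n3 = max2(4, -4) = 4
  n4 = max2(4, 4) = 4
  n7 = min2(4, -4) = -4
  n8 = min2(-4, 4) = -4
  n10 = neg(-4) = 4
  n12 = max2(-4, 4) = 4
  n13 = sub(-4, 4) = -8
  n14 = max2(4, -8) = 4
  n15 = max2(4, 4) = 4
  n17 = mul(4, 4) = 16
  n18 = absv(-4) = 4
  n20 = add(4, 16) = 20
  n23 = add(20, 4) = 24
  n24 = sub(24, 16) = 8
  n25 = min2(4, 8) = 4

Propagation after the edit:
  n1: runs — x4 0->-3; result 4 (same value as before).
  n2: runs — x4 0->-3; result -7.
  n3: runs — n2 -4->-7; result 4 (same value as before).
  n4: checked — values it read are unchanged (n3 unchanged, n1 unchanged); reused cached 4 without running.
  n7: runs — n2 -4->-7; result -7.
  n8: runs — n7 -4->-7; result -7.
  n10: runs — n8 -4->-7; result 7.
  n12: runs — n8 -4->-7; n10 4->7; result 7.
  n13: runs — n8 -4->-7; n12 4->7; result -14.
  n14: runs — n13 -8->-14; result 4 (same value as before).
  n15: checked — values it read are unchanged (n4 unchanged, n14 unchanged); reused cached 4 without running.
  n17: checked — values it read are unchanged (n15 unchanged, n15 unchanged); reused cached 16 without running.
  n18: runs — n2 -4->-7; result 7.
  n20: runs — n18 4->7; result 23.
  n23: runs — n20 20->23; result 27.
  n24: runs — n23 24->27; result 11.
  n25: runs — n18 4->7; n24 8->11; result 7.

Key observation: the cutoff stops propagation at n4 — its inputs' values are unchanged, so it reuses its cache.

Marked dirty: n1, n2, n3, n4, n7, n8, n10, n12, n13, n14, n15, n17, n18, n20, n23, n24, n25.
Computations that run: n1, n2, n3, n7, n8, n10, n12, n13, n14, n18, n20, n23, n24, n25 — 14 in total.
Checked but reused from cache: n4, n15, n17.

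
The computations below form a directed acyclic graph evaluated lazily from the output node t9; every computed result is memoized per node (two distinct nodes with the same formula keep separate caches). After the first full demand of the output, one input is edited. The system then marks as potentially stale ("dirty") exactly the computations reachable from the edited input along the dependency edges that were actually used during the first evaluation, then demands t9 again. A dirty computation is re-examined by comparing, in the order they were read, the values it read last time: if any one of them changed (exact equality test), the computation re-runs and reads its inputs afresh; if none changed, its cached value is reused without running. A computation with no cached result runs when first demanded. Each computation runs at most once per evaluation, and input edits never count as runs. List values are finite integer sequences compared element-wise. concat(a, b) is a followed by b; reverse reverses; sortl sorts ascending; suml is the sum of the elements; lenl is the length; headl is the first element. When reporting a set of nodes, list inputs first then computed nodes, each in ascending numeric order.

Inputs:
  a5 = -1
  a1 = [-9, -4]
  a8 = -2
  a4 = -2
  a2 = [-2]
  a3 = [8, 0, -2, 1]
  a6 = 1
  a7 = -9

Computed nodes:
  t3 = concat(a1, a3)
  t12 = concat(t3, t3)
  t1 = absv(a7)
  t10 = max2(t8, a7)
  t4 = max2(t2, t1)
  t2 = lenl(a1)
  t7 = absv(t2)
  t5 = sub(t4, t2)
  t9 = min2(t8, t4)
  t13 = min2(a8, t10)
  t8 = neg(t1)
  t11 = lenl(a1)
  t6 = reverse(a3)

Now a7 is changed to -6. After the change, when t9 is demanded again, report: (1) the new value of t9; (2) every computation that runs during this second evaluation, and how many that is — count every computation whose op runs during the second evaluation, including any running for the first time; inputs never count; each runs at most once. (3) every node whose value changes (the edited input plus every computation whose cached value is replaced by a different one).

Demanding t9 again yields -6.
4 computations run: t1, t4, t8, t9.
The nodes whose values change: a7, t1, t4, t8, t9.

First demand of the output computes:
  t1 = absv(-9) = 9
  t2 = lenl([-9, -4]) = 2
  t4 = max2(2, 9) = 9
  t8 = neg(9) = -9
  t9 = min2(-9, 9) = -9

After the edit, cleaning proceeds:
  t1: a read changed (a7 -9->-6) — executes, giving 6.
  t4: a read changed (t1 9->6) — executes, giving 6.
  t8: a read changed (t1 9->6) — executes, giving -6.
  t9: a read changed (t8 -9->-6; t4 9->6) — executes, giving -6.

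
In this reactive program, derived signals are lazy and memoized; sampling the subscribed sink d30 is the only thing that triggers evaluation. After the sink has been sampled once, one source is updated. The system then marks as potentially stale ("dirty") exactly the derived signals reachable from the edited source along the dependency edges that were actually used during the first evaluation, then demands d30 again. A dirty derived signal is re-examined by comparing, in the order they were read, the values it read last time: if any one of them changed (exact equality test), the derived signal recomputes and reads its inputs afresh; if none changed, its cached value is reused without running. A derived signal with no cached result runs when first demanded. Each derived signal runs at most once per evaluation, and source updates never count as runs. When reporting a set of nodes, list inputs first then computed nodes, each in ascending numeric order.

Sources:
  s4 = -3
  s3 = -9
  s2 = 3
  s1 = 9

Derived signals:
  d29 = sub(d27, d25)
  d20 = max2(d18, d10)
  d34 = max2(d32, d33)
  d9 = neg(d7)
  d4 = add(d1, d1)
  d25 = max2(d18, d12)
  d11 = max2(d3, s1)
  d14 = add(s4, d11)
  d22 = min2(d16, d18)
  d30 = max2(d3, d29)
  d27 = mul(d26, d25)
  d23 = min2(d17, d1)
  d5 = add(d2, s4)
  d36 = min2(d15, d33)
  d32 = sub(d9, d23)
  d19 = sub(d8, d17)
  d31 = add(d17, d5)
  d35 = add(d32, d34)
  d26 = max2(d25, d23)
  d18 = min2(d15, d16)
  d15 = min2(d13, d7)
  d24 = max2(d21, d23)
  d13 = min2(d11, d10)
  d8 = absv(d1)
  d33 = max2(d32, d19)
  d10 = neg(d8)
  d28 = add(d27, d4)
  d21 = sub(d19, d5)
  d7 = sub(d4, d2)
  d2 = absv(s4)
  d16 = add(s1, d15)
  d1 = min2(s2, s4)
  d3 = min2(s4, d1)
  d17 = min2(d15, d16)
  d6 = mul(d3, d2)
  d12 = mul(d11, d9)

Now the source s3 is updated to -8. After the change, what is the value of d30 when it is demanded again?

First demand of the output computes:
  d1 = min2(3, -3) = -3
  d2 = absv(-3) = 3
  d3 = min2(-3, -3) = -3
  d4 = add(-3, -3) = -6
  d7 = sub(-6, 3) = -9
  d8 = absv(-3) = 3
  d9 = neg(-9) = 9
  d10 = neg(3) = -3
  d11 = max2(-3, 9) = 9
  d12 = mul(9, 9) = 81
  d13 = min2(9, -3) = -3
  d15 = min2(-3, -9) = -9
  d16 = add(9, -9) = 0
  d17 = min2(-9, 0) = -9
  d18 = min2(-9, 0) = -9
  d23 = min2(-9, -3) = -9
  d25 = max2(-9, 81) = 81
  d26 = max2(81, -9) = 81
  d27 = mul(81, 81) = 6561
  d29 = sub(6561, 81) = 6480
  d30 = max2(-3, 6480) = 6480

After the edit, cleaning proceeds:
  no node depends on s3 at all; the second demand re-runs nothing.

Note the shortcut — nothing in the graph depends on s3 at all, so no recomputation happens.

Demanding d30 again yields 6480.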